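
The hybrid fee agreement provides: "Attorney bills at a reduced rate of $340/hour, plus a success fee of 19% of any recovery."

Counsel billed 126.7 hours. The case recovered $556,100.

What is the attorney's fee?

$148,737.00

Hourly: 126.7 × $340 = $43,078.00
Success fee: 19% of $556,100 = $105,659.00
Total: $43,078.00 + $105,659.00 = $148,737.00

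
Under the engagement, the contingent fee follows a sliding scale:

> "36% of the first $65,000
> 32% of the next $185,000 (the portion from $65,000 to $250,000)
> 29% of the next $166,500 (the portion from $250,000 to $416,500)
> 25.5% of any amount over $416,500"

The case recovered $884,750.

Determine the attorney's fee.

$250,288.75

First $65,000 at 36% = $23,400.00
Next $185,000 at 32% = $59,200.00
Next $166,500 at 29% = $48,285.00
Remaining $468,250 at 25.5% = $119,403.75
Fee: $23,400.00 + $59,200.00 + $48,285.00 + $119,403.75 = $250,288.75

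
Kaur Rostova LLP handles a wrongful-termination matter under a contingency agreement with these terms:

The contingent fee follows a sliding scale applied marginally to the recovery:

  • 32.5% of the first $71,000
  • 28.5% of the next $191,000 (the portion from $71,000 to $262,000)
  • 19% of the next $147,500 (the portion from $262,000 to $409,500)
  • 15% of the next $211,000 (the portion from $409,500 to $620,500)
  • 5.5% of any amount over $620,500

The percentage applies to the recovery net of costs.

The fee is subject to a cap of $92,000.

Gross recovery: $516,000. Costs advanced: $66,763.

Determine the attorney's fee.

$92,000.00

Fee base (net of costs): $516,000 − $66,763 = $449,237
First $71,000 at 32.5% = $23,075.00
Next $191,000 at 28.5% = $54,435.00
Next $147,500 at 19% = $28,025.00
Remaining $39,737 at 15% = $5,960.55
Fee: $23,075.00 + $54,435.00 + $28,025.00 + $5,960.55 = $111,495.55
$111,495.55 exceeds the $92,000 cap, so the fee is capped at $92,000.00.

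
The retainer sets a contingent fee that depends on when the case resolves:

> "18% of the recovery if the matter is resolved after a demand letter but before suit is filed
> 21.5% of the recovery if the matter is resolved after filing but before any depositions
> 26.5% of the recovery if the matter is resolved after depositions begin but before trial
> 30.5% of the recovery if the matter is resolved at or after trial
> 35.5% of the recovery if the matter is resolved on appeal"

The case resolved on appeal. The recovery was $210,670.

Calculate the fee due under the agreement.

The matter resolved on appeal, so the 35.5% rate applies.
$210,670 × 35.5% = $74,787.85

$74,787.85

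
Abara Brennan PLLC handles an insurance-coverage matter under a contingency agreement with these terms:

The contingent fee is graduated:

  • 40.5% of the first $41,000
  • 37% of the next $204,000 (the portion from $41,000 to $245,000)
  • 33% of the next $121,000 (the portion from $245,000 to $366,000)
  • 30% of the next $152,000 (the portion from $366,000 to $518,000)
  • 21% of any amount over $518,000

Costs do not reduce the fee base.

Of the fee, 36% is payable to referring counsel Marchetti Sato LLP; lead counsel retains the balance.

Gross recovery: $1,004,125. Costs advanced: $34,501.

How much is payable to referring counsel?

$100,692.45

Fee base is the gross recovery, $1,004,125; costs are reimbursed separately.
First $41,000 at 40.5% = $16,605.00
Next $204,000 at 37% = $75,480.00
Next $121,000 at 33% = $39,930.00
Next $152,000 at 30% = $45,600.00
Remaining $486,125 at 21% = $102,086.25
Fee: $16,605.00 + $75,480.00 + $39,930.00 + $45,600.00 + $102,086.25 = $279,701.25
Referral share: 36% of $279,701.25 = $100,692.45; lead counsel retains $279,701.25 − $100,692.45 = $179,008.80.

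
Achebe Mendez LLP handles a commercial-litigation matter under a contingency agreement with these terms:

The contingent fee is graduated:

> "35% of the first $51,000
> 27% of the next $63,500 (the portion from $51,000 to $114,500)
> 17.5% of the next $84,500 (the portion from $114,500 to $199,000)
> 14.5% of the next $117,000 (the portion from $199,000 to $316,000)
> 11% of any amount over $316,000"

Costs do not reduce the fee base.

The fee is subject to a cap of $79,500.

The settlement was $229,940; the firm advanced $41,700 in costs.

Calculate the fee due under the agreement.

$54,268.80

Fee base is the gross recovery, $229,940; costs are reimbursed separately.
First $51,000 at 35% = $17,850.00
Next $63,500 at 27% = $17,145.00
Next $84,500 at 17.5% = $14,787.50
Remaining $30,940 at 14.5% = $4,486.30
Fee: $17,850.00 + $17,145.00 + $14,787.50 + $4,486.30 = $54,268.80
$54,268.80 is under the $79,500 cap.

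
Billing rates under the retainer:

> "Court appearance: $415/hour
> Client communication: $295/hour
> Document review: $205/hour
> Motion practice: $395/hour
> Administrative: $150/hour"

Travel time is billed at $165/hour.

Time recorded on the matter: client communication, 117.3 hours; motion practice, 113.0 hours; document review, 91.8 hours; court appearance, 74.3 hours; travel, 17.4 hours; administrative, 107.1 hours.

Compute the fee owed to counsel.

$147,828.00

Court appearance: 74.3 × $415 = $30,834.50
Client communication: 117.3 × $295 = $34,603.50
Document review: 91.8 × $205 = $18,819.00
Motion practice: 113.0 × $395 = $44,635.00
Administrative: 107.1 × $150 = $16,065.00
Subtotal: $30,834.50 + $34,603.50 + $18,819.00 + $44,635.00 + $16,065.00 = $144,957.00
Travel: 17.4 × $165 = $2,871.00
Total: $144,957.00 + $2,871.00 = $147,828.00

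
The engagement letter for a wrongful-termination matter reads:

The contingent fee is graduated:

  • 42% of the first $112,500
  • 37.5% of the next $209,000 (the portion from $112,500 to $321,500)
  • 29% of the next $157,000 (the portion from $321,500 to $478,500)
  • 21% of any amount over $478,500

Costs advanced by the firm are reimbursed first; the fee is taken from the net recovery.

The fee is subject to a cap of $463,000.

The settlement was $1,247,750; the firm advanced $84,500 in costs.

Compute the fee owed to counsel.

$314,952.50

Fee base (net of costs): $1,247,750 − $84,500 = $1,163,250
First $112,500 at 42% = $47,250.00
Next $209,000 at 37.5% = $78,375.00
Next $157,000 at 29% = $45,530.00
Remaining $684,750 at 21% = $143,797.50
Fee: $47,250.00 + $78,375.00 + $45,530.00 + $143,797.50 = $314,952.50
$314,952.50 is under the $463,000 cap.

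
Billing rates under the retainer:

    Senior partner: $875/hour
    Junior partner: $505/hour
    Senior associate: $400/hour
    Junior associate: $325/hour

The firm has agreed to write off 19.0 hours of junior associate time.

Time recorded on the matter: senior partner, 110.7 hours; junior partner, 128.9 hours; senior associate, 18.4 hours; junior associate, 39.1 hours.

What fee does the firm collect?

Senior partner: 110.7 × $875 = $96,862.50
Junior partner: 128.9 × $505 = $65,094.50
Senior associate: 18.4 × $400 = $7,360.00
Junior associate: 39.1 × $325 = $12,707.50
Subtotal: $182,024.50
Write-off: 19.0 × $325 = $6,175.00
Total: $182,024.50 − $6,175.00 = $175,849.50

$175,849.50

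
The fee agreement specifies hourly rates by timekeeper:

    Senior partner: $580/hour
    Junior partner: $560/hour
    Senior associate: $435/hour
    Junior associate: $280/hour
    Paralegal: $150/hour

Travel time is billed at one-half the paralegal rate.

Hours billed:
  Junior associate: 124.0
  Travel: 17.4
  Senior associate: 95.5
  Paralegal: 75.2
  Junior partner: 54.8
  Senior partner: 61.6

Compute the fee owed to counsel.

Senior partner: 61.6 × $580 = $35,728.00
Junior partner: 54.8 × $560 = $30,688.00
Senior associate: 95.5 × $435 = $41,542.50
Junior associate: 124.0 × $280 = $34,720.00
Paralegal: 75.2 × $150 = $11,280.00
Subtotal: $35,728.00 + $30,688.00 + $41,542.50 + $34,720.00 + $11,280.00 = $153,958.50
Travel: 17.4 × ($150 ÷ 2) = 17.4 × $75.00 = $1,305.00
Total: $153,958.50 + $1,305.00 = $155,263.50

$155,263.50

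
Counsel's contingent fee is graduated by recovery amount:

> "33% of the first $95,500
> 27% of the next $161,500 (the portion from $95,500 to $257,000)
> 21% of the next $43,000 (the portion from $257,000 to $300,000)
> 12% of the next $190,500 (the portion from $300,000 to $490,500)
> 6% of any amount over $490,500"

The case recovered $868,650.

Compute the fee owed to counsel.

$129,699.00

First $95,500 at 33% = $31,515.00
Next $161,500 at 27% = $43,605.00
Next $43,000 at 21% = $9,030.00
Next $190,500 at 12% = $22,860.00
Remaining $378,150 at 6% = $22,689.00
Fee: $31,515.00 + $43,605.00 + $9,030.00 + $22,860.00 + $22,689.00 = $129,699.00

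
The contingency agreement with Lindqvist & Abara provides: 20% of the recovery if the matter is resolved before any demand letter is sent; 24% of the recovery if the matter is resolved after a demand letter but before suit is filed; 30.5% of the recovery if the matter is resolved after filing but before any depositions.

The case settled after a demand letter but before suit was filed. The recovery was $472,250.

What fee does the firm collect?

The matter settled after a demand letter but before suit was filed, so the 24% rate applies.
$472,250 × 24% = $113,340.00

$113,340.00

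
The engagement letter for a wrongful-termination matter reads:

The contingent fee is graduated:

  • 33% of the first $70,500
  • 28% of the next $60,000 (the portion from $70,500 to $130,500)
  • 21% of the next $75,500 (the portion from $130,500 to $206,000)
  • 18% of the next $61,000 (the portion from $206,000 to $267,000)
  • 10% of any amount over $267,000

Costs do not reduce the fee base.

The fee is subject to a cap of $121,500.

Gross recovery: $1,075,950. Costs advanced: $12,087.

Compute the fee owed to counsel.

Fee base is the gross recovery, $1,075,950; costs are reimbursed separately.
First $70,500 at 33% = $23,265.00
Next $60,000 at 28% = $16,800.00
Next $75,500 at 21% = $15,855.00
Next $61,000 at 18% = $10,980.00
Remaining $808,950 at 10% = $80,895.00
Fee: $23,265.00 + $16,800.00 + $15,855.00 + $10,980.00 + $80,895.00 = $147,795.00
$147,795.00 exceeds the $121,500 cap, so the fee is capped at $121,500.00.

$121,500.00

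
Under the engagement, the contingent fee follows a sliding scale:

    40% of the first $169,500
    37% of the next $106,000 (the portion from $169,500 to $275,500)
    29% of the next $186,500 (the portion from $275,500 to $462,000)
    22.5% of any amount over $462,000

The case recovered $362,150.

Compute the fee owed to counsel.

First $169,500 at 40% = $67,800.00
Next $106,000 at 37% = $39,220.00
Remaining $86,650 at 29% = $25,128.50
Fee: $67,800.00 + $39,220.00 + $25,128.50 = $132,148.50

$132,148.50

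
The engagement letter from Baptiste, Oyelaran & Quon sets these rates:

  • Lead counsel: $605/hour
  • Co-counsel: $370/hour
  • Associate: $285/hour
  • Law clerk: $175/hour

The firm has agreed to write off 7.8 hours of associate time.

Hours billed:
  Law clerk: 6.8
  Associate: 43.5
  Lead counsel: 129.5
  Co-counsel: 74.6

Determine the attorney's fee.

Lead counsel: 129.5 × $605 = $78,347.50
Co-counsel: 74.6 × $370 = $27,602.00
Associate: 43.5 × $285 = $12,397.50
Law clerk: 6.8 × $175 = $1,190.00
Subtotal: $119,537.00
Write-off: 7.8 × $285 = $2,223.00
Total: $119,537.00 − $2,223.00 = $117,314.00

$117,314.00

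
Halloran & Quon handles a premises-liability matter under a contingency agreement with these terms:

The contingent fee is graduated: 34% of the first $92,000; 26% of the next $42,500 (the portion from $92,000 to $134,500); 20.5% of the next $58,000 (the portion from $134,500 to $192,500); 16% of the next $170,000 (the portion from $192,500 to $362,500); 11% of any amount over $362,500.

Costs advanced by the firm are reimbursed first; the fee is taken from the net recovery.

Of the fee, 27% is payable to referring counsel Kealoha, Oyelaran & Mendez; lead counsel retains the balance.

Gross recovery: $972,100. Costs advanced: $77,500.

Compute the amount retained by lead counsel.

$102,164.23

Fee base (net of costs): $972,100 − $77,500 = $894,600
First $92,000 at 34% = $31,280.00
Next $42,500 at 26% = $11,050.00
Next $58,000 at 20.5% = $11,890.00
Next $170,000 at 16% = $27,200.00
Remaining $532,100 at 11% = $58,531.00
Fee: $31,280.00 + $11,050.00 + $11,890.00 + $27,200.00 + $58,531.00 = $139,951.00
Referral share: 27% of $139,951.00 = $37,786.77; lead counsel retains $139,951.00 − $37,786.77 = $102,164.23.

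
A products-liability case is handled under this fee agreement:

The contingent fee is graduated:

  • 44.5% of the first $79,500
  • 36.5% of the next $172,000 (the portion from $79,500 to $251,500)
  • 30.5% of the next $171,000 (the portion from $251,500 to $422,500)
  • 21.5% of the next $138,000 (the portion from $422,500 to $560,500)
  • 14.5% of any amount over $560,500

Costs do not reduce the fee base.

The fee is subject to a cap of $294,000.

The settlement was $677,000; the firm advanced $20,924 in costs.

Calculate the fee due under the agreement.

Fee base is the gross recovery, $677,000; costs are reimbursed separately.
First $79,500 at 44.5% = $35,377.50
Next $172,000 at 36.5% = $62,780.00
Next $171,000 at 30.5% = $52,155.00
Next $138,000 at 21.5% = $29,670.00
Remaining $116,500 at 14.5% = $16,892.50
Fee: $35,377.50 + $62,780.00 + $52,155.00 + $29,670.00 + $16,892.50 = $196,875.00
$196,875.00 is under the $294,000 cap.

$196,875.00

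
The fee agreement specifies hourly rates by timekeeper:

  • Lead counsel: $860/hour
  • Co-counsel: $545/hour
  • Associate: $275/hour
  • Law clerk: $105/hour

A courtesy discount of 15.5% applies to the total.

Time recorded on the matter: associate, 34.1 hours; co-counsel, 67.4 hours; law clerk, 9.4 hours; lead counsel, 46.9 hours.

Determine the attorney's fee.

Lead counsel: 46.9 × $860 = $40,334.00
Co-counsel: 67.4 × $545 = $36,733.00
Associate: 34.1 × $275 = $9,377.50
Law clerk: 9.4 × $105 = $987.00
Subtotal: $87,431.50
Less 15.5% discount: −$13,551.88
Total: $87,431.50 − $13,551.88 = $73,879.62

$73,879.62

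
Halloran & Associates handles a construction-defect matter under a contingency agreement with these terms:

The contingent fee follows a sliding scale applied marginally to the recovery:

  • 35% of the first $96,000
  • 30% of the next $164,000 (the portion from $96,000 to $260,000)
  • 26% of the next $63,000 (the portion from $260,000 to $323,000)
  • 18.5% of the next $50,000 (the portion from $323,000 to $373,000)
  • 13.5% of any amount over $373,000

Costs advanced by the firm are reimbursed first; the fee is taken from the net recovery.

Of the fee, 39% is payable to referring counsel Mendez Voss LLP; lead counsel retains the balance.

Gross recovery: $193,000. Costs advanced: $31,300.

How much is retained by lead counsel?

Fee base (net of costs): $193,000 − $31,300 = $161,700
First $96,000 at 35% = $33,600.00
Remaining $65,700 at 30% = $19,710.00
Fee: $33,600.00 + $19,710.00 = $53,310.00
Referral share: 39% of $53,310.00 = $20,790.90; lead counsel retains $53,310.00 − $20,790.90 = $32,519.10.

$32,519.10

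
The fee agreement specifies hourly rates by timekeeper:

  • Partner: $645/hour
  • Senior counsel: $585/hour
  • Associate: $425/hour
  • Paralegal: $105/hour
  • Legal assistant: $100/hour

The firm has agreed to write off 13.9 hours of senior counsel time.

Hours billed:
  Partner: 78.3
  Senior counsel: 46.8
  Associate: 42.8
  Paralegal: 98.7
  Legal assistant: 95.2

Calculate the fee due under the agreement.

$107,823.50

Partner: 78.3 × $645 = $50,503.50
Senior counsel: 46.8 × $585 = $27,378.00
Associate: 42.8 × $425 = $18,190.00
Paralegal: 98.7 × $105 = $10,363.50
Legal assistant: 95.2 × $100 = $9,520.00
Subtotal: $115,955.00
Write-off: 13.9 × $585 = $8,131.50
Total: $115,955.00 − $8,131.50 = $107,823.50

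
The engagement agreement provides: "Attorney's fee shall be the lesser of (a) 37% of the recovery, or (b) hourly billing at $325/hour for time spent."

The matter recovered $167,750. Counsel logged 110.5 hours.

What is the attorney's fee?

$35,912.50

(a) 37% of $167,750 = $62,067.50
(b) 110.5 × $325 = $35,912.50
The lesser is (b): $35,912.50.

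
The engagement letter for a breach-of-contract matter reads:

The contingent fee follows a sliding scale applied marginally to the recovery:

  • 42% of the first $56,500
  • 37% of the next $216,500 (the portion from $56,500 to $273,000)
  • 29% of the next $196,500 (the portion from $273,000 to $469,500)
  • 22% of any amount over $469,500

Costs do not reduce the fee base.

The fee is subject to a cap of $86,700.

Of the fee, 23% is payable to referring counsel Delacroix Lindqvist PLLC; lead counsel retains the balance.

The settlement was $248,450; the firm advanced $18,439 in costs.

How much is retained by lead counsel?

Fee base is the gross recovery, $248,450; costs are reimbursed separately.
First $56,500 at 42% = $23,730.00
Remaining $191,950 at 37% = $71,021.50
Fee: $23,730.00 + $71,021.50 = $94,751.50
$94,751.50 exceeds the $86,700 cap, so the fee is capped at $86,700.00.
Referral share: 23% of $86,700.00 = $19,941.00; lead counsel retains $86,700.00 − $19,941.00 = $66,759.00.

$66,759.00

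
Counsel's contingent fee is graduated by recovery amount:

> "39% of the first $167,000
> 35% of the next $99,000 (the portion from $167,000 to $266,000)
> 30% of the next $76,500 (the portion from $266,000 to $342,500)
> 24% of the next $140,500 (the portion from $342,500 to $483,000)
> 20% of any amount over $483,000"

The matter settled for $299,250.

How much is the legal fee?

$109,755.00

First $167,000 at 39% = $65,130.00
Next $99,000 at 35% = $34,650.00
Remaining $33,250 at 30% = $9,975.00
Fee: $65,130.00 + $34,650.00 + $9,975.00 = $109,755.00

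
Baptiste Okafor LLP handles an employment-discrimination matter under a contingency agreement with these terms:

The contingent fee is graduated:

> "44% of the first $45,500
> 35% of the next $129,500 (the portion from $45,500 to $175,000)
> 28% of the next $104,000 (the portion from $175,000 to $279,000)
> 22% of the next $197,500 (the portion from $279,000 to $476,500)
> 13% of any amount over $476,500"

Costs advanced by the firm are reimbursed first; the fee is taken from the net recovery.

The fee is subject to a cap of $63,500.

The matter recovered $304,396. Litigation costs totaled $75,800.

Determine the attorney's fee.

$63,500.00

Fee base (net of costs): $304,396 − $75,800 = $228,596
First $45,500 at 44% = $20,020.00
Next $129,500 at 35% = $45,325.00
Remaining $53,596 at 28% = $15,006.88
Fee: $20,020.00 + $45,325.00 + $15,006.88 = $80,351.88
$80,351.88 exceeds the $63,500 cap, so the fee is capped at $63,500.00.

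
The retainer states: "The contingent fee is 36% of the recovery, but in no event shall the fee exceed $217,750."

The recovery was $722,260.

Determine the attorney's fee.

$217,750.00

36% of $722,260 = $260,013.60
That exceeds the $217,750 cap, so the fee is capped at $217,750.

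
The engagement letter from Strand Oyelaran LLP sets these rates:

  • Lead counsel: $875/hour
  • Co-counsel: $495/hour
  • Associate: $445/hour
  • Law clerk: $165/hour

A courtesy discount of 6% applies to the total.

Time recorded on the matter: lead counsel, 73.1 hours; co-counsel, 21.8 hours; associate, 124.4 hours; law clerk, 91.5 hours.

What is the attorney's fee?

Lead counsel: 73.1 × $875 = $63,962.50
Co-counsel: 21.8 × $495 = $10,791.00
Associate: 124.4 × $445 = $55,358.00
Law clerk: 91.5 × $165 = $15,097.50
Subtotal: $145,209.00
Less 6% discount: −$8,712.54
Total: $145,209.00 − $8,712.54 = $136,496.46

$136,496.46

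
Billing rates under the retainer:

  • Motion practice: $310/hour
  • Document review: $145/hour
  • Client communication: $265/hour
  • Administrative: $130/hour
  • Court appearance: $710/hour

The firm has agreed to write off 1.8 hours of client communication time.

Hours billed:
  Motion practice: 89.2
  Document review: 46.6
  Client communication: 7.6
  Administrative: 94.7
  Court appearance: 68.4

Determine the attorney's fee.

Motion practice: 89.2 × $310 = $27,652.00
Document review: 46.6 × $145 = $6,757.00
Client communication: 7.6 × $265 = $2,014.00
Administrative: 94.7 × $130 = $12,311.00
Court appearance: 68.4 × $710 = $48,564.00
Subtotal: $97,298.00
Write-off: 1.8 × $265 = $477.00
Total: $97,298.00 − $477.00 = $96,821.00

$96,821.00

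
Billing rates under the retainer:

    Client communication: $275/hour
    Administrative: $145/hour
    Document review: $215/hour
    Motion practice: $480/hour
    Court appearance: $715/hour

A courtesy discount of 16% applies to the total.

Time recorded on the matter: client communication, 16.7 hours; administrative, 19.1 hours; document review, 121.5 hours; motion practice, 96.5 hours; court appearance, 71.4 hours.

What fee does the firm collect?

Client communication: 16.7 × $275 = $4,592.50
Administrative: 19.1 × $145 = $2,769.50
Document review: 121.5 × $215 = $26,122.50
Motion practice: 96.5 × $480 = $46,320.00
Court appearance: 71.4 × $715 = $51,051.00
Subtotal: $130,855.50
Less 16% discount: −$20,936.88
Total: $130,855.50 − $20,936.88 = $109,918.62

$109,918.62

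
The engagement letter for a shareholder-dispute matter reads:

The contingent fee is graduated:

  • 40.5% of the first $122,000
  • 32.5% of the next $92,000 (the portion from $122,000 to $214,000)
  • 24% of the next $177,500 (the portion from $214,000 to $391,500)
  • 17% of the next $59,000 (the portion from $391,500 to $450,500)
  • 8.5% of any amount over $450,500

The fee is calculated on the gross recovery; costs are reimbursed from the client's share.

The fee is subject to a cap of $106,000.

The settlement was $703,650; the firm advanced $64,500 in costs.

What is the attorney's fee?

$106,000.00

Fee base is the gross recovery, $703,650; costs are reimbursed separately.
First $122,000 at 40.5% = $49,410.00
Next $92,000 at 32.5% = $29,900.00
Next $177,500 at 24% = $42,600.00
Next $59,000 at 17% = $10,030.00
Remaining $253,150 at 8.5% = $21,517.75
Fee: $49,410.00 + $29,900.00 + $42,600.00 + $10,030.00 + $21,517.75 = $153,457.75
$153,457.75 exceeds the $106,000 cap, so the fee is capped at $106,000.00.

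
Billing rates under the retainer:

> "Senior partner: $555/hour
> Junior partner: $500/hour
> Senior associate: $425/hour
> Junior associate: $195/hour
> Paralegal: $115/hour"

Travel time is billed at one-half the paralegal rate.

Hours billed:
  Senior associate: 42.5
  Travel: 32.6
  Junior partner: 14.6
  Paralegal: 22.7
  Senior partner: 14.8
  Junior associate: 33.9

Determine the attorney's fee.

Senior partner: 14.8 × $555 = $8,214.00
Junior partner: 14.6 × $500 = $7,300.00
Senior associate: 42.5 × $425 = $18,062.50
Junior associate: 33.9 × $195 = $6,610.50
Paralegal: 22.7 × $115 = $2,610.50
Subtotal: $8,214.00 + $7,300.00 + $18,062.50 + $6,610.50 + $2,610.50 = $42,797.50
Travel: 32.6 × ($115 ÷ 2) = 32.6 × $57.50 = $1,874.50
Total: $42,797.50 + $1,874.50 = $44,672.00

$44,672.00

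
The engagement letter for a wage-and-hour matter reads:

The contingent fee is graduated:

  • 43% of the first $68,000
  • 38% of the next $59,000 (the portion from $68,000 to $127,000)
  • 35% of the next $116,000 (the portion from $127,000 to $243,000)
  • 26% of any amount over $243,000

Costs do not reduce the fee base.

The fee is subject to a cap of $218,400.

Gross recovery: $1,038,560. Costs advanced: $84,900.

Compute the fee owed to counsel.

Fee base is the gross recovery, $1,038,560; costs are reimbursed separately.
First $68,000 at 43% = $29,240.00
Next $59,000 at 38% = $22,420.00
Next $116,000 at 35% = $40,600.00
Remaining $795,560 at 26% = $206,845.60
Fee: $29,240.00 + $22,420.00 + $40,600.00 + $206,845.60 = $299,105.60
$299,105.60 exceeds the $218,400 cap, so the fee is capped at $218,400.00.

$218,400.00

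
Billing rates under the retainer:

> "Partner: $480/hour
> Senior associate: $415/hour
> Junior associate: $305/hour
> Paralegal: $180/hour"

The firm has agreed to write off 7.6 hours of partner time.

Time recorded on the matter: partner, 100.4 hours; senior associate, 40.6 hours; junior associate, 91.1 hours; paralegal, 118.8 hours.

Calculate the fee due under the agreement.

$110,562.50

Partner: 100.4 × $480 = $48,192.00
Senior associate: 40.6 × $415 = $16,849.00
Junior associate: 91.1 × $305 = $27,785.50
Paralegal: 118.8 × $180 = $21,384.00
Subtotal: $114,210.50
Write-off: 7.6 × $480 = $3,648.00
Total: $114,210.50 − $3,648.00 = $110,562.50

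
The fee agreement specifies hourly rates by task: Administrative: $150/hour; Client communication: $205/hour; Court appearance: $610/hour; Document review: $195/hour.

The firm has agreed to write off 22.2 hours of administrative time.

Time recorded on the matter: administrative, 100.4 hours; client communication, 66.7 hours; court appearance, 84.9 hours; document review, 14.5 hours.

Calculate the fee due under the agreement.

Administrative: 100.4 × $150 = $15,060.00
Client communication: 66.7 × $205 = $13,673.50
Court appearance: 84.9 × $610 = $51,789.00
Document review: 14.5 × $195 = $2,827.50
Subtotal: $83,350.00
Write-off: 22.2 × $150 = $3,330.00
Total: $83,350.00 − $3,330.00 = $80,020.00

$80,020.00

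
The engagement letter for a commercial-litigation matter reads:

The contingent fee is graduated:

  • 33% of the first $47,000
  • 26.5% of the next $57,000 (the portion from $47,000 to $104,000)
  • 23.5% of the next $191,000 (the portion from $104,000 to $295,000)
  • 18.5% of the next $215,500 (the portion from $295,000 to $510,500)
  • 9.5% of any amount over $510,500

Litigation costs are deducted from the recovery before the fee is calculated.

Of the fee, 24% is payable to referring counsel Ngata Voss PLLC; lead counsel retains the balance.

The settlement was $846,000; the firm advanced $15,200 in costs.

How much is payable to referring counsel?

$34,991.04

Fee base (net of costs): $846,000 − $15,200 = $830,800
First $47,000 at 33% = $15,510.00
Next $57,000 at 26.5% = $15,105.00
Next $191,000 at 23.5% = $44,885.00
Next $215,500 at 18.5% = $39,867.50
Remaining $320,300 at 9.5% = $30,428.50
Fee: $15,510.00 + $15,105.00 + $44,885.00 + $39,867.50 + $30,428.50 = $145,796.00
Referral share: 24% of $145,796.00 = $34,991.04; lead counsel retains $145,796.00 − $34,991.04 = $110,804.96.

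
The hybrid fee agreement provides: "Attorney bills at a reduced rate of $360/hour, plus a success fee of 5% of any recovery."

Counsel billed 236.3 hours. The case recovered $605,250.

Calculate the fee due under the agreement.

Hourly: 236.3 × $360 = $85,068.00
Success fee: 5% of $605,250 = $30,262.50
Total: $85,068.00 + $30,262.50 = $115,330.50

$115,330.50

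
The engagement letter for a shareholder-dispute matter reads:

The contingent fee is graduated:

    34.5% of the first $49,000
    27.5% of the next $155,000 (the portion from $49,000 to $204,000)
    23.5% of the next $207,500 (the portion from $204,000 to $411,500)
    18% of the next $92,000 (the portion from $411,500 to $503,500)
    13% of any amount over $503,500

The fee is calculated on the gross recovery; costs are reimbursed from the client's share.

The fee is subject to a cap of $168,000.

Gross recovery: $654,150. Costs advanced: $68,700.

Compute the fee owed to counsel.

Fee base is the gross recovery, $654,150; costs are reimbursed separately.
First $49,000 at 34.5% = $16,905.00
Next $155,000 at 27.5% = $42,625.00
Next $207,500 at 23.5% = $48,762.50
Next $92,000 at 18% = $16,560.00
Remaining $150,650 at 13% = $19,584.50
Fee: $16,905.00 + $42,625.00 + $48,762.50 + $16,560.00 + $19,584.50 = $144,437.00
$144,437.00 is under the $168,000 cap.

$144,437.00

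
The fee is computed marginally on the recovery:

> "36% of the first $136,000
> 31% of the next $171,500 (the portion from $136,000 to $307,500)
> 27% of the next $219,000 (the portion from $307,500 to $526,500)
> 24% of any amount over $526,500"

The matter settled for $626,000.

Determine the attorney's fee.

$185,135.00

First $136,000 at 36% = $48,960.00
Next $171,500 at 31% = $53,165.00
Next $219,000 at 27% = $59,130.00
Remaining $99,500 at 24% = $23,880.00
Fee: $48,960.00 + $53,165.00 + $59,130.00 + $23,880.00 = $185,135.00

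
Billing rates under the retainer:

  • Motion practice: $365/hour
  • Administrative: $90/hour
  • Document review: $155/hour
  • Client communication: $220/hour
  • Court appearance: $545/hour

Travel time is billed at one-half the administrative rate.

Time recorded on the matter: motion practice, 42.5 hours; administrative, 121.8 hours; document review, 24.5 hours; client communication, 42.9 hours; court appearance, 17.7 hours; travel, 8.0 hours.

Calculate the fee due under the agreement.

$49,716.50

Motion practice: 42.5 × $365 = $15,512.50
Administrative: 121.8 × $90 = $10,962.00
Document review: 24.5 × $155 = $3,797.50
Client communication: 42.9 × $220 = $9,438.00
Court appearance: 17.7 × $545 = $9,646.50
Subtotal: $15,512.50 + $10,962.00 + $3,797.50 + $9,438.00 + $9,646.50 = $49,356.50
Travel: 8.0 × ($90 ÷ 2) = 8.0 × $45.00 = $360.00
Total: $49,356.50 + $360.00 = $49,716.50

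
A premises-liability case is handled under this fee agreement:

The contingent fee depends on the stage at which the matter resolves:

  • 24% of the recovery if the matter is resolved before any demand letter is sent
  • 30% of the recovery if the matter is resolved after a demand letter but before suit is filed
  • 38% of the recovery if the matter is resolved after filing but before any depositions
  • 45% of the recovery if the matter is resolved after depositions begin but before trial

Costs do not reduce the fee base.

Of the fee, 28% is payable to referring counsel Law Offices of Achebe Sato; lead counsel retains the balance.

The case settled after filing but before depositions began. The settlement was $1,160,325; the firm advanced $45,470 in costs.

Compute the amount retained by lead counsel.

Fee base is the gross recovery, $1,160,325; costs are reimbursed separately.
The matter settled after filing but before depositions began, so the 38% rate applies.
$1,160,325 × 38% = $440,923.50
Referral share: 28% of $440,923.50 = $123,458.58; lead counsel retains $440,923.50 − $123,458.58 = $317,464.92.

$317,464.92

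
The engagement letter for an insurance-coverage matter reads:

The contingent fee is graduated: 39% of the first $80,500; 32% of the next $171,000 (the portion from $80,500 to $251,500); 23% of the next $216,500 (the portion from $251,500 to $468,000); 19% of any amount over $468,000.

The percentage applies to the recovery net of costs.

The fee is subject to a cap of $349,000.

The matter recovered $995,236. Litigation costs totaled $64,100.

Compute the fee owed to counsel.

Fee base (net of costs): $995,236 − $64,100 = $931,136
First $80,500 at 39% = $31,395.00
Next $171,000 at 32% = $54,720.00
Next $216,500 at 23% = $49,795.00
Remaining $463,136 at 19% = $87,995.84
Fee: $31,395.00 + $54,720.00 + $49,795.00 + $87,995.84 = $223,905.84
$223,905.84 is under the $349,000 cap.

$223,905.84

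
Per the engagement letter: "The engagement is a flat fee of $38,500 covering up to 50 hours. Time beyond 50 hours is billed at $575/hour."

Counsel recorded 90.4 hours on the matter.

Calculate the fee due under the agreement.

$61,730.00

Flat fee: $38,500.00
Excess hours: 90.4 − 50 = 40.4
Overrun: 40.4 × $575 = $23,230.00
Total: $38,500.00 + $23,230.00 = $61,730.00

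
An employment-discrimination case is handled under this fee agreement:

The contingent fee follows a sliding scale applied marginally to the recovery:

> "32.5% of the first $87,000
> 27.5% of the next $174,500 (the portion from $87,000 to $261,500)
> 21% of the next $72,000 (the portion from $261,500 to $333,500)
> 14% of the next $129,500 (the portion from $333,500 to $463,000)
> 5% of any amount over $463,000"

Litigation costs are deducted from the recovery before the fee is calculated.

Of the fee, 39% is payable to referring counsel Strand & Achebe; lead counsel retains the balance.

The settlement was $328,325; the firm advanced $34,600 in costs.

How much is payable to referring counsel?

$32,381.60

Fee base (net of costs): $328,325 − $34,600 = $293,725
First $87,000 at 32.5% = $28,275.00
Next $174,500 at 27.5% = $47,987.50
Remaining $32,225 at 21% = $6,767.25
Fee: $28,275.00 + $47,987.50 + $6,767.25 = $83,029.75
Referral share: 39% of $83,029.75 = $32,381.60; lead counsel retains $83,029.75 − $32,381.60 = $50,648.15.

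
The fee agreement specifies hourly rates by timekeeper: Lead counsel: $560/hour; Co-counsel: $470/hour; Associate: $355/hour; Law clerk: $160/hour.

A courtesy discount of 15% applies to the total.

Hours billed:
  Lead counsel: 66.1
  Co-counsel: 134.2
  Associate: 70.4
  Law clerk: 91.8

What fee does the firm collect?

$118,804.50

Lead counsel: 66.1 × $560 = $37,016.00
Co-counsel: 134.2 × $470 = $63,074.00
Associate: 70.4 × $355 = $24,992.00
Law clerk: 91.8 × $160 = $14,688.00
Subtotal: $139,770.00
Less 15% discount: −$20,965.50
Total: $139,770.00 − $20,965.50 = $118,804.50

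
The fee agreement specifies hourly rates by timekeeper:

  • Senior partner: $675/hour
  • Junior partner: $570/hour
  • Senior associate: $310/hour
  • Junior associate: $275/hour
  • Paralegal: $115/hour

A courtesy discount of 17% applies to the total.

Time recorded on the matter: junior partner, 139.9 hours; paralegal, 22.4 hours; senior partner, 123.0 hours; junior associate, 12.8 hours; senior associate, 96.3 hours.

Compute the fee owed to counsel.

$164,935.11

Senior partner: 123.0 × $675 = $83,025.00
Junior partner: 139.9 × $570 = $79,743.00
Senior associate: 96.3 × $310 = $29,853.00
Junior associate: 12.8 × $275 = $3,520.00
Paralegal: 22.4 × $115 = $2,576.00
Subtotal: $198,717.00
Less 17% discount: −$33,781.89
Total: $198,717.00 − $33,781.89 = $164,935.11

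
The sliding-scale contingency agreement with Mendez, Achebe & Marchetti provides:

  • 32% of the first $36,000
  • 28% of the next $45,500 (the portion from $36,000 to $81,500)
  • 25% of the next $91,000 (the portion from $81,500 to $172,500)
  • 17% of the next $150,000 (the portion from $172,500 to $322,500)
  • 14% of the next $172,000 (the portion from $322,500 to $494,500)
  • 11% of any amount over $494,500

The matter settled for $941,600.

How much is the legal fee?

$145,771.00

First $36,000 at 32% = $11,520.00
Next $45,500 at 28% = $12,740.00
Next $91,000 at 25% = $22,750.00
Next $150,000 at 17% = $25,500.00
Next $172,000 at 14% = $24,080.00
Remaining $447,100 at 11% = $49,181.00
Fee: $11,520.00 + $12,740.00 + $22,750.00 + $25,500.00 + $24,080.00 + $49,181.00 = $145,771.00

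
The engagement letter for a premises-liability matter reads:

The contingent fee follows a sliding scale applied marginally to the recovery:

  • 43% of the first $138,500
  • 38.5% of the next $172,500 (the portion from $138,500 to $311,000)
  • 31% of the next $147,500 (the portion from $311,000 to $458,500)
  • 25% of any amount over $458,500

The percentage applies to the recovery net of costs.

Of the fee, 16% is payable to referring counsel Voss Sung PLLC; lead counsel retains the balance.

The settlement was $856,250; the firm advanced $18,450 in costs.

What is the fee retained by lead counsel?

Fee base (net of costs): $856,250 − $18,450 = $837,800
First $138,500 at 43% = $59,555.00
Next $172,500 at 38.5% = $66,412.50
Next $147,500 at 31% = $45,725.00
Remaining $379,300 at 25% = $94,825.00
Fee: $59,555.00 + $66,412.50 + $45,725.00 + $94,825.00 = $266,517.50
Referral share: 16% of $266,517.50 = $42,642.80; lead counsel retains $266,517.50 − $42,642.80 = $223,874.70.

$223,874.70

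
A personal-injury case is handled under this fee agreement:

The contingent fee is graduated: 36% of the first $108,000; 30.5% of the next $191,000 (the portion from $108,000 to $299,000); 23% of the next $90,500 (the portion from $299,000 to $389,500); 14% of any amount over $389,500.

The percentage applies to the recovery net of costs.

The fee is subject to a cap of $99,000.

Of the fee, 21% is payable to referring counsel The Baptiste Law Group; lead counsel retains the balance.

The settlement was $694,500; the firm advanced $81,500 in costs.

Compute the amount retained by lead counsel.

$78,210.00

Fee base (net of costs): $694,500 − $81,500 = $613,000
First $108,000 at 36% = $38,880.00
Next $191,000 at 30.5% = $58,255.00
Next $90,500 at 23% = $20,815.00
Remaining $223,500 at 14% = $31,290.00
Fee: $38,880.00 + $58,255.00 + $20,815.00 + $31,290.00 = $149,240.00
$149,240.00 exceeds the $99,000 cap, so the fee is capped at $99,000.00.
Referral share: 21% of $99,000.00 = $20,790.00; lead counsel retains $99,000.00 − $20,790.00 = $78,210.00.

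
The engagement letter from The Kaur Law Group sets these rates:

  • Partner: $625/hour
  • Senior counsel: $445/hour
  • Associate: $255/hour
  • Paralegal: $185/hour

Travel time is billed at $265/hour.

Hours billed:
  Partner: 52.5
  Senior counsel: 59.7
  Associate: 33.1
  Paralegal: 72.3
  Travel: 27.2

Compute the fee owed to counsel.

Partner: 52.5 × $625 = $32,812.50
Senior counsel: 59.7 × $445 = $26,566.50
Associate: 33.1 × $255 = $8,440.50
Paralegal: 72.3 × $185 = $13,375.50
Subtotal: $32,812.50 + $26,566.50 + $8,440.50 + $13,375.50 = $81,195.00
Travel: 27.2 × $265 = $7,208.00
Total: $81,195.00 + $7,208.00 = $88,403.00

$88,403.00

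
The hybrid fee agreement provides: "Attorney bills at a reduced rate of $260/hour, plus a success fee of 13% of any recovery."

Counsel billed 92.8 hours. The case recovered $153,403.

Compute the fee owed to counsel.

Hourly: 92.8 × $260 = $24,128.00
Success fee: 13% of $153,403 = $19,942.39
Total: $24,128.00 + $19,942.39 = $44,070.39

$44,070.39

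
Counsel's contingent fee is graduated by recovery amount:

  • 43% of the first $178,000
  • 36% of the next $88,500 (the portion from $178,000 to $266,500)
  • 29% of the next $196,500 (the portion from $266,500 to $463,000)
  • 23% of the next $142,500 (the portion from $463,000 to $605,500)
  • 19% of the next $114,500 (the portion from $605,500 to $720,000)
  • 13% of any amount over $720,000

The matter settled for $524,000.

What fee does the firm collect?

$179,415.00

First $178,000 at 43% = $76,540.00
Next $88,500 at 36% = $31,860.00
Next $196,500 at 29% = $56,985.00
Remaining $61,000 at 23% = $14,030.00
Fee: $76,540.00 + $31,860.00 + $56,985.00 + $14,030.00 = $179,415.00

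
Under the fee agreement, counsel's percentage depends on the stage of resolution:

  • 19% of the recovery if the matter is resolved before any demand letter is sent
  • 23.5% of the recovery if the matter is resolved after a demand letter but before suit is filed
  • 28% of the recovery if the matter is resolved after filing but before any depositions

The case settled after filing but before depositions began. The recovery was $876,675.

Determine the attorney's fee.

The matter settled after filing but before depositions began, so the 28% rate applies.
$876,675 × 28% = $245,469.00

$245,469.00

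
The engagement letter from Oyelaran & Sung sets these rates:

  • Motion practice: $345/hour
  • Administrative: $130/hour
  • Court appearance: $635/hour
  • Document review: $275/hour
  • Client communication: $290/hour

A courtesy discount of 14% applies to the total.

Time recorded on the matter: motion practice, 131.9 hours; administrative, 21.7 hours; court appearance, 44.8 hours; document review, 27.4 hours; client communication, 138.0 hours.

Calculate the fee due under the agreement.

Motion practice: 131.9 × $345 = $45,505.50
Administrative: 21.7 × $130 = $2,821.00
Court appearance: 44.8 × $635 = $28,448.00
Document review: 27.4 × $275 = $7,535.00
Client communication: 138.0 × $290 = $40,020.00
Subtotal: $124,329.50
Less 14% discount: −$17,406.13
Total: $124,329.50 − $17,406.13 = $106,923.37

$106,923.37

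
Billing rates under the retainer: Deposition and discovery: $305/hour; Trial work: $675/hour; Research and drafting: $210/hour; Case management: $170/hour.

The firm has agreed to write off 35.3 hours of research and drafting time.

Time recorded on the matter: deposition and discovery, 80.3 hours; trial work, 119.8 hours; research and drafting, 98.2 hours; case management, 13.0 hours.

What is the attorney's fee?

$120,775.50

Deposition and discovery: 80.3 × $305 = $24,491.50
Trial work: 119.8 × $675 = $80,865.00
Research and drafting: 98.2 × $210 = $20,622.00
Case management: 13.0 × $170 = $2,210.00
Subtotal: $128,188.50
Write-off: 35.3 × $210 = $7,413.00
Total: $128,188.50 − $7,413.00 = $120,775.50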